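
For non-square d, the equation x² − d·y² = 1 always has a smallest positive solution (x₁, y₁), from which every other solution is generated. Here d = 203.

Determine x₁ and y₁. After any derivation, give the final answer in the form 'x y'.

d=203: √d = [14; 4,28] (ℓ=2, even), read p_1/q_1
i=0: a=14 ⇒ p=14, q=1
i=1: a=4 ⇒ p=57, q=4
(x₁, y₁) = (57, 4);  57² − 203·4² = 1 ✓

57 4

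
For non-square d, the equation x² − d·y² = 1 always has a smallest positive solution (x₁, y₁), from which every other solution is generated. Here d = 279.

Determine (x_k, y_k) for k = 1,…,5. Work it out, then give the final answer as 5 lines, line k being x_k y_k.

√279 → a₀=16, period (1,2,2,1,2,2,1,32); ℓ=8 even so k=7
i=0: a=16 ⇒ p=16, q=1
…
i=2: a=2 ⇒ p=50, q=3
i=3: a=2 ⇒ p=117, q=7
…
i=6: a=2 ⇒ p=1069, q=64
i=7: a=1 ⇒ p=1520, q=91
(x₁, y₁) = (1520, 91);  1520² − 279·91² = 1 ✓
(1520+91√279)^2 = 4620799 + 276640√279
(1520+91√279)^3 = 14047227440 + 840985509√279
(1520+91√279)^4 = 42703566796801 + 2556595670720√279
(1520+91√279)^5 = 129818829015047600 + 7772049998003291√279

1520 91
4620799 276640
14047227440 840985509
42703566796801 2556595670720
129818829015047600 7772049998003291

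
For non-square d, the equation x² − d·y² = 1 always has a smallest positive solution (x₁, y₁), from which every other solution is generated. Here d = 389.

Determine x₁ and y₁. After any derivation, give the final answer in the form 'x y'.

d=389: √d = [19; 1,2,1,1,1,1,2,1,38] (ℓ=9, odd), read p_17/q_17
i=0: a=19 ⇒ p=19, q=1
i=1: a=1 ⇒ p=20, q=1
i=2: a=2 ⇒ p=59, q=3
i=3: a=1 ⇒ p=79, q=4
i=4: a=1 ⇒ p=138, q=7
i=5: a=1 ⇒ p=217, q=11
…
i=7: a=2 ⇒ p=927, q=47
i=8: a=1 ⇒ p=1282, q=65
i=9: a=38 ⇒ p=49643, q=2517
…
i=11: a=2 ⇒ p=151493, q=7681
…
i=15: a=1 ⇒ p=910240, q=46151
i=16: a=2 ⇒ p=2376809, q=120509
i=17: a=1 ⇒ p=3287049, q=166660
fundamental: x₁=3287049, y₁=166660  (since 10804691128401 − 389·27775555600 = 1)

3287049 166660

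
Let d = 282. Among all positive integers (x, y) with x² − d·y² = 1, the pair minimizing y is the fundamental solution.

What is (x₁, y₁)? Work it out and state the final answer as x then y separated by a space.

√282 → a₀=16, period (1,3,1,4,1,3,1,32); ℓ=8 even so k=7
step 0: (16, 1)  from 16·(1,0) + (0,1)
…
step 2: (67, 4)  from 3·(17,1) + (16,1)
step 3: (84, 5)  from 1·(67,4) + (17,1)
step 4: (403, 24)  from 4·(84,5) + (67,4)
…
step 6: (1864, 111)  from 3·(487,29) + (403,24)
step 7: (2351, 140)  from 1·(1864,111) + (487,29)
(x₁, y₁) = (2351, 140);  2351² − 282·140² = 1 ✓

2351 140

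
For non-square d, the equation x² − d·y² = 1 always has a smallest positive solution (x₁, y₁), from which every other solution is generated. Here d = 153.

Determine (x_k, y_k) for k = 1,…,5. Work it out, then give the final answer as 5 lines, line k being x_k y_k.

2177 176
9478657 766304
41270070401 3336487440
179689877047297 14527065547456
782369683393860737 63250840057135984

d=153: √d = [12; 2,1,2,2,2,1,2,24] (ℓ=8, even), read p_7/q_7
i=0: a=12 ⇒ p=12, q=1
…
i=2: a=1 ⇒ p=37, q=3
…
i=4: a=2 ⇒ p=235, q=19
…
i=6: a=1 ⇒ p=804, q=65
i=7: a=2 ⇒ p=2177, q=176
→ (2177, 176).  Check: 2177²=4739329, 153·176²=4739328, difference 1.
k=2:  x_2 = 2177·2177+153·176·176 = 9478657,  y_2 = 2177·176+176·2177 = 766304
k=3:  x_3 = 2177·9478657+153·176·766304 = 41270070401,  y_3 = 2177·766304+176·9478657 = 3336487440
k=4:  x_4 = 2177·41270070401+153·176·3336487440 = 179689877047297,  y_4 = 2177·3336487440+176·41270070401 = 14527065547456
k=5:  x_5 = 2177·179689877047297+153·176·14527065547456 = 782369683393860737,  y_5 = 2177·14527065547456+176·179689877047297 = 63250840057135984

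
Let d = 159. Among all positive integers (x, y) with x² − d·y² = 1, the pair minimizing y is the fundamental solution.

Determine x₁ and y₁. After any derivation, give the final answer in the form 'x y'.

√159 → a₀=12, period (1,1,1,1,3,1,1,1,1,24); ℓ=10 even so k=9
a_0=12:  p_0=12·1+0=12,  q_0=12·0+1=1
a_1=1:  p_1=1·12+1=13,  q_1=1·1+0=1
a_2=1:  p_2=1·13+12=25,  q_2=1·1+1=2
a_3=1:  p_3=1·25+13=38,  q_3=1·2+1=3
a_4=1:  p_4=1·38+25=63,  q_4=1·3+2=5
a_5=3:  p_5=3·63+38=227,  q_5=3·5+3=18
…
a_8=1:  p_8=1·517+290=807,  q_8=1·41+23=64
a_9=1:  p_9=1·807+517=1324,  q_9=1·64+41=105
fundamental: x₁=1324, y₁=105  (since 1752976 − 159·11025 = 1)

1324 105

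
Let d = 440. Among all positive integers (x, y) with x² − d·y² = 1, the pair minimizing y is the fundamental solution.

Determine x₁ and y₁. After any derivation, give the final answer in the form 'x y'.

21 1

[20; 1,40] for √440; ℓ=2 ⇒ convergent index 1
a_0=20:  p_0=20·1+0=20,  q_0=20·0+1=1
a_1=1:  p_1=1·20+1=21,  q_1=1·1+0=1
→ (21, 1).  Check: 21²=441, 440·1²=440, difference 1.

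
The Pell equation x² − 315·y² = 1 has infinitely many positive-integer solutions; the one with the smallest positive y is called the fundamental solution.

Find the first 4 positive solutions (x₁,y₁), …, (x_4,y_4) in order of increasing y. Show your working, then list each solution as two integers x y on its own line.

√315 → a₀=17, period (1,2,1,34); ℓ=4 even so k=3
i=0: a=17 ⇒ p=17, q=1
i=1: a=1 ⇒ p=18, q=1
i=2: a=2 ⇒ p=53, q=3
i=3: a=1 ⇒ p=71, q=4
fundamental: x₁=71, y₁=4  (since 5041 − 315·16 = 1)
(x_2, y_2) = (71·71 + 315·4·4, 71·4 + 4·71) = (10081, 568)
(x_3, y_3) = (71·10081 + 315·4·568, 71·568 + 4·10081) = (1431431, 80652)
(x_4, y_4) = (71·1431431 + 315·4·80652, 71·80652 + 4·1431431) = (203253121, 11452016)

71 4
10081 568
1431431 80652
203253121 11452016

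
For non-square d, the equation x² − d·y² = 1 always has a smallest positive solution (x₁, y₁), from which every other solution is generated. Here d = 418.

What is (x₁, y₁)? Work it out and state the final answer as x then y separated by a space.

√418 = [20; 2,4,20,4,2,40, …], period ℓ=6 (even) → k=5
a_0=20:  p_0=20·1+0=20,  q_0=20·0+1=1
…
a_4=4:  p_4=4·3721+184=15068,  q_4=4·182+9=737
a_5=2:  p_5=2·15068+3721=33857,  q_5=2·737+182=1656
→ (33857, 1656).  Check: 33857²=1146296449, 418·1656²=1146296448, difference 1.

33857 1656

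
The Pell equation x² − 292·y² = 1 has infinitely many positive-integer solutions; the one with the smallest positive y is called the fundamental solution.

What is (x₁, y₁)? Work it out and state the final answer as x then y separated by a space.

√292 → a₀=17, period (11,2,1,3,8,3,1,2,11,34); ℓ=10 even so k=9
k=0  a_k=17  p_k/q_k = 17/1
k=1  a_k=11  p_k/q_k = 188/11
k=2  a_k=2  p_k/q_k = 393/23
…
k=4  a_k=3  p_k/q_k = 2136/125
k=5  a_k=8  p_k/q_k = 17669/1034
k=6  a_k=3  p_k/q_k = 55143/3227
k=7  a_k=1  p_k/q_k = 72812/4261
k=8  a_k=2  p_k/q_k = 200767/11749
k=9  a_k=11  p_k/q_k = 2281249/133500
fundamental: x₁=2281249, y₁=133500  (since 5204097000001 − 292·17822250000 = 1)

2281249 133500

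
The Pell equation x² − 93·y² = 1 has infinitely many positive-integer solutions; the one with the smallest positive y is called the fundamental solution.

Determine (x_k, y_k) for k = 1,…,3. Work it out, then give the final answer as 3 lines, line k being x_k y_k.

12151 1260
295293601 30620520
7176225079351 744139875780

[9; 1,1,1,4,6,4,1,1,1,18] for √93; ℓ=10 ⇒ convergent index 9
step 0: (9, 1)  from 9·(1,0) + (0,1)
step 1: (10, 1)  from 1·(9,1) + (1,0)
step 2: (19, 2)  from 1·(10,1) + (9,1)
…
step 6: (3491, 362)  from 4·(839,87) + (135,14)
…
step 8: (7821, 811)  from 1·(4330,449) + (3491,362)
step 9: (12151, 1260)  from 1·(7821,811) + (4330,449)
(x₁, y₁) = (12151, 1260);  12151² − 93·1260² = 1 ✓
k=2:  x_2 = 12151·12151+93·1260·1260 = 295293601,  y_2 = 12151·1260+1260·12151 = 30620520
k=3:  x_3 = 12151·295293601+93·1260·30620520 = 7176225079351,  y_3 = 12151·30620520+1260·295293601 = 744139875780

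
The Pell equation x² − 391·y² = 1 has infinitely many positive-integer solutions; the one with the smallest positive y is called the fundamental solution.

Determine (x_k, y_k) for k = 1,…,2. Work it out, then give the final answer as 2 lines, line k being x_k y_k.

√391 → a₀=19, period (1,3,2,2,1,…,3,1,38); ℓ=16 even so k=15
a_0=19:  p_0=19·1+0=19,  q_0=19·0+1=1
a_1=1:  p_1=1·19+1=20,  q_1=1·1+0=1
a_2=3:  p_2=3·20+19=79,  q_2=3·1+1=4
a_3=2:  p_3=2·79+20=178,  q_3=2·4+1=9
…
a_5=1:  p_5=1·435+178=613,  q_5=1·22+9=31
…
a_8=19:  p_8=19·2709+1048=52519,  q_8=19·137+53=2656
a_9=2:  p_9=2·52519+2709=107747,  q_9=2·2656+137=5449
a_10=1:  p_10=1·107747+52519=160266,  q_10=1·5449+2656=8105
a_11=1:  p_11=1·160266+107747=268013,  q_11=1·8105+5449=13554
a_12=2:  p_12=2·268013+160266=696292,  q_12=2·13554+8105=35213
a_13=2:  p_13=2·696292+268013=1660597,  q_13=2·35213+13554=83980
a_14=3:  p_14=3·1660597+696292=5678083,  q_14=3·83980+35213=287153
a_15=1:  p_15=1·5678083+1660597=7338680,  q_15=1·287153+83980=371133
fundamental: x₁=7338680, y₁=371133  (since 53856224142400 − 391·137739703689 = 1)
(x_2, y_2) = (7338680·7338680 + 391·371133·371133, 7338680·371133 + 371133·7338680) = (107712448284799, 5447252648880)

7338680 371133
107712448284799 5447252648880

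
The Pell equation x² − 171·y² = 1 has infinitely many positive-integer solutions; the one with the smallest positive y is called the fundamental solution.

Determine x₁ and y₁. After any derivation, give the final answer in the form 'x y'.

170 13

√171 → a₀=13, period (13,26); ℓ=2 even so k=1
k=0  a_k=13  p_k/q_k = 13/1
k=1  a_k=13  p_k/q_k = 170/13
(x₁, y₁) = (170, 13);  170² − 171·13² = 1 ✓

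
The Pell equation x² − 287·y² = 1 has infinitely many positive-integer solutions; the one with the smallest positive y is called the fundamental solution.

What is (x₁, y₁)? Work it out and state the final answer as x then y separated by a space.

288 17

[16; 1,15,1,32] for √287; ℓ=4 ⇒ convergent index 3
k=0  a_k=16  p_k/q_k = 16/1
k=1  a_k=1  p_k/q_k = 17/1
k=2  a_k=15  p_k/q_k = 271/16
k=3  a_k=1  p_k/q_k = 288/17
fundamental: x₁=288, y₁=17  (since 82944 − 287·289 = 1)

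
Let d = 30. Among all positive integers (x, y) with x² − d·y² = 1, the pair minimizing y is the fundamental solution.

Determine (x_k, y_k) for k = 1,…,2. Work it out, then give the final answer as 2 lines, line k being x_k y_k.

√30 → a₀=5, period (2,10); ℓ=2 even so k=1
i=0: a=5 ⇒ p=5, q=1
i=1: a=2 ⇒ p=11, q=2
(x₁, y₁) = (11, 2);  11² − 30·2² = 1 ✓
n=2: (11,2)∘(11,2) = (11·11+30·2·2, 11·2+2·11) = (241,44)

11 2
241 44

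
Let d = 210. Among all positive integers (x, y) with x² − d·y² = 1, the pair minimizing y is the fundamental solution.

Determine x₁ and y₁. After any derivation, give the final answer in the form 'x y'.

29 2

√210 → a₀=14, period (2,28); ℓ=2 even so k=1
a_0=14:  p_0=14·1+0=14,  q_0=14·0+1=1
a_1=2:  p_1=2·14+1=29,  q_1=2·1+0=2
fundamental: x₁=29, y₁=2  (since 841 − 210·4 = 1)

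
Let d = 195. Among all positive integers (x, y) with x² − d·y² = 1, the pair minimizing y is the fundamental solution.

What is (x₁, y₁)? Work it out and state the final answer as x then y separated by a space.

14 1

√195 → a₀=13, period (1,26); ℓ=2 even so k=1
k=0  a_k=13  p_k/q_k = 13/1
k=1  a_k=1  p_k/q_k = 14/1
→ (14, 1).  Check: 14²=196, 195·1²=195, difference 1.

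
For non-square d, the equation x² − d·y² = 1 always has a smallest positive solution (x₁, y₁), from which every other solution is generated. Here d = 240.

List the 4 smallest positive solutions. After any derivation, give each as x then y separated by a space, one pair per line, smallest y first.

d=240: √d = [15; 2,30] (ℓ=2, even), read p_1/q_1
i=0: a=15 ⇒ p=15, q=1
i=1: a=2 ⇒ p=31, q=2
fundamental: x₁=31, y₁=2  (since 961 − 240·4 = 1)
k=2:  x_2 = 31·31+240·2·2 = 1921,  y_2 = 31·2+2·31 = 124
k=3:  x_3 = 31·1921+240·2·124 = 119071,  y_3 = 31·124+2·1921 = 7686
k=4:  x_4 = 31·119071+240·2·7686 = 7380481,  y_4 = 31·7686+2·119071 = 476408

31 2
1921 124
119071 7686
7380481 476408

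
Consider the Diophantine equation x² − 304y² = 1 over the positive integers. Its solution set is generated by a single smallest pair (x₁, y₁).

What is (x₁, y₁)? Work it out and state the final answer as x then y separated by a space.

57799 3315

√304 → a₀=17, period (2,3,2,1,1,1,1,1,2,3,2,34); ℓ=12 even so k=11
a_0=17:  p_0=17·1+0=17,  q_0=17·0+1=1
…
a_6=1:  p_6=1·680+401=1081,  q_6=1·39+23=62
a_7=1:  p_7=1·1081+680=1761,  q_7=1·62+39=101
…
a_10=3:  p_10=3·7445+2842=25177,  q_10=3·427+163=1444
a_11=2:  p_11=2·25177+7445=57799,  q_11=2·1444+427=3315
(x₁, y₁) = (57799, 3315);  57799² − 304·3315² = 1 ✓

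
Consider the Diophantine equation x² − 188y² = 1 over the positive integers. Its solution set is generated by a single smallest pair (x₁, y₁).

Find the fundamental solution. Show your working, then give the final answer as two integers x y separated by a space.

4607 336

[13; 1,2,2,6,2,2,1,26] for √188; ℓ=8 ⇒ convergent index 7
step 0: (13, 1)  from 13·(1,0) + (0,1)
step 1: (14, 1)  from 1·(13,1) + (1,0)
…
step 3: (96, 7)  from 2·(41,3) + (14,1)
…
step 6: (3277, 239)  from 2·(1330,97) + (617,45)
step 7: (4607, 336)  from 1·(3277,239) + (1330,97)
→ (4607, 336).  Check: 4607²=21224449, 188·336²=21224448, difference 1.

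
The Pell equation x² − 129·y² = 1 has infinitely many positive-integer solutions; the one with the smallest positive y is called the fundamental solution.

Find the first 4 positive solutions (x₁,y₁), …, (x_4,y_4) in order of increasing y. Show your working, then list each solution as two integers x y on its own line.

16855 1484
568182049 50025640
19153416854935 1686364322916
645661681611676801 56847341275472720

√129 = [11; 2,1,3,1,6,1,3,1,2,22, …], period ℓ=10 (even) → k=9
step 0: (11, 1)  from 11·(1,0) + (0,1)
…
step 6: (1238, 109)  from 1·(1079,95) + (159,14)
…
step 8: (6031, 531)  from 1·(4793,422) + (1238,109)
step 9: (16855, 1484)  from 2·(6031,531) + (4793,422)
fundamental: x₁=16855, y₁=1484  (since 284091025 − 129·2202256 = 1)
(16855+1484√129)^2 = 568182049 + 50025640√129
(16855+1484√129)^3 = 19153416854935 + 1686364322916√129
(16855+1484√129)^4 = 645661681611676801 + 56847341275472720√129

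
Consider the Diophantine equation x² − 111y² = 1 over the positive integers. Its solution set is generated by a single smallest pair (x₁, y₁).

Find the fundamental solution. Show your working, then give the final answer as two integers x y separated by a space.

295 28

√111 → a₀=10, period (1,1,6,1,1,20); ℓ=6 even so k=5
k=0  a_k=10  p_k/q_k = 10/1
k=1  a_k=1  p_k/q_k = 11/1
k=2  a_k=1  p_k/q_k = 21/2
k=3  a_k=6  p_k/q_k = 137/13
k=4  a_k=1  p_k/q_k = 158/15
k=5  a_k=1  p_k/q_k = 295/28
fundamental: x₁=295, y₁=28  (since 87025 − 111·784 = 1)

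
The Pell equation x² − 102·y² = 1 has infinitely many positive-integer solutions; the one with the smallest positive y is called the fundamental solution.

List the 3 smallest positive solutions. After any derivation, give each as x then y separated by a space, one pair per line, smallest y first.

101 10
20401 2020
4120901 408030

d=102: √d = [10; 10,20] (ℓ=2, even), read p_1/q_1
step 0: (10, 1)  from 10·(1,0) + (0,1)
step 1: (101, 10)  from 10·(10,1) + (1,0)
→ (101, 10).  Check: 101²=10201, 102·10²=10200, difference 1.
n=2: (101,10)∘(101,10) = (101·101+102·10·10, 101·10+10·101) = (20401,2020)
n=3: (20401,2020)∘(101,10) = (101·20401+102·10·2020, 101·2020+10·20401) = (4120901,408030)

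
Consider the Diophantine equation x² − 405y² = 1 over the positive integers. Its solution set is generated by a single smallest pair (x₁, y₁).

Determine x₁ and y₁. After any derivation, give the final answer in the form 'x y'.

√405 = [20; 8,40, …], period ℓ=2 (even) → k=1
step 0: (20, 1)  from 20·(1,0) + (0,1)
step 1: (161, 8)  from 8·(20,1) + (1,0)
→ (161, 8).  Check: 161²=25921, 405·8²=25920, difference 1.

161 8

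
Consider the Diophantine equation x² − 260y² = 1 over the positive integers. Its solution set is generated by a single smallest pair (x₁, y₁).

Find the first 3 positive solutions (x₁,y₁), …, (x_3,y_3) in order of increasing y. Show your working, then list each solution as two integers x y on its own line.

129 8
33281 2064
8586369 532504

√260 → a₀=16, period (8,32); ℓ=2 even so k=1
a_0=16:  p_0=16·1+0=16,  q_0=16·0+1=1
a_1=8:  p_1=8·16+1=129,  q_1=8·1+0=8
fundamental: x₁=129, y₁=8  (since 16641 − 260·64 = 1)
(x_2, y_2) = (129·129 + 260·8·8, 129·8 + 8·129) = (33281, 2064)
(x_3, y_3) = (129·33281 + 260·8·2064, 129·2064 + 8·33281) = (8586369, 532504)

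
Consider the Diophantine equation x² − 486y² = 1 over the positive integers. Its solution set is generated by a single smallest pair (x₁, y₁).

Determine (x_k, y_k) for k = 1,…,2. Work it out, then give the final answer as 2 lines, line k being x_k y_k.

√486 → a₀=22, period (22,44); ℓ=2 even so k=1
i=0: a=22 ⇒ p=22, q=1
i=1: a=22 ⇒ p=485, q=22
→ (485, 22).  Check: 485²=235225, 486·22²=235224, difference 1.
n=2: (485,22)∘(485,22) = (485·485+486·22·22, 485·22+22·485) = (470449,21340)

485 22
470449 21340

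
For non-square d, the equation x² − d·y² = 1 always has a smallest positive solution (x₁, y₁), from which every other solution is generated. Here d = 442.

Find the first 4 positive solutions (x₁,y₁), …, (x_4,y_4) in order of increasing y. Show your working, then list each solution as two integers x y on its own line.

[21; 42] for √442; ℓ=1 ⇒ convergent index 1
i=0: a=21 ⇒ p=21, q=1
i=1: a=42 ⇒ p=883, q=42
→ (883, 42).  Check: 883²=779689, 442·42²=779688, difference 1.
(x_2, y_2) = (883·883 + 442·42·42, 883·42 + 42·883) = (1559377, 74172)
(x_3, y_3) = (883·1559377 + 442·42·74172, 883·74172 + 42·1559377) = (2753858899, 130987710)
(x_4, y_4) = (883·2753858899 + 442·42·130987710, 883·130987710 + 42·2753858899) = (4863313256257, 231324221688)

883 42
1559377 74172
2753858899 130987710
4863313256257 231324221688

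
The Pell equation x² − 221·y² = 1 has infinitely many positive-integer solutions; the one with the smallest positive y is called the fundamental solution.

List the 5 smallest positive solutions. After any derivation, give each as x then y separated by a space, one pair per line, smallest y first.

1665 112
5544449 372960
18463013505 1241956688
61481829427201 4135715398080
204734473529565825 13771931033649712

d=221: √d = [14; 1,6,2,6,1,28] (ℓ=6, even), read p_5/q_5
step 0: (14, 1)  from 14·(1,0) + (0,1)
step 1: (15, 1)  from 1·(14,1) + (1,0)
step 2: (104, 7)  from 6·(15,1) + (14,1)
step 3: (223, 15)  from 2·(104,7) + (15,1)
step 4: (1442, 97)  from 6·(223,15) + (104,7)
step 5: (1665, 112)  from 1·(1442,97) + (223,15)
→ (1665, 112).  Check: 1665²=2772225, 221·112²=2772224, difference 1.
(1665+112√221)^2 = 5544449 + 372960√221
(1665+112√221)^3 = 18463013505 + 1241956688√221
(1665+112√221)^4 = 61481829427201 + 4135715398080√221
(1665+112√221)^5 = 204734473529565825 + 13771931033649712√221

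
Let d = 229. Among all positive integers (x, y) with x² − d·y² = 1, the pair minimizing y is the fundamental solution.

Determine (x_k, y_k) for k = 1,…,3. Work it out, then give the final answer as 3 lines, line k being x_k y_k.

√229 = [15; 7,1,1,7,30, …], period ℓ=5 (odd) → k=9
k=0  a_k=15  p_k/q_k = 15/1
…
k=2  a_k=1  p_k/q_k = 121/8
k=3  a_k=1  p_k/q_k = 227/15
k=4  a_k=7  p_k/q_k = 1710/113
k=5  a_k=30  p_k/q_k = 51527/3405
k=6  a_k=7  p_k/q_k = 362399/23948
k=7  a_k=1  p_k/q_k = 413926/27353
k=8  a_k=1  p_k/q_k = 776325/51301
k=9  a_k=7  p_k/q_k = 5848201/386460
(x₁, y₁) = (5848201, 386460);  5848201² − 229·386460² = 1 ✓
(x_2, y_2) = (5848201·5848201 + 229·386460·386460, 5848201·386460 + 386460·5848201) = (68402909872801, 4520191516920)
(x_3, y_3) = (5848201·68402909872801 + 229·386460·4520191516920, 5848201·4520191516920 + 386460·68402909872801) = (800067931842043513801, 52869977098885735380)

5848201 386460
68402909872801 4520191516920
800067931842043513801 52869977098885735380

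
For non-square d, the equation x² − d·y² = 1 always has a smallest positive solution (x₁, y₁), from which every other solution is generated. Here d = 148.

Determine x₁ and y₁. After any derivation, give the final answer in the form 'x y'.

[12; 6,24] for √148; ℓ=2 ⇒ convergent index 1
a_0=12:  p_0=12·1+0=12,  q_0=12·0+1=1
a_1=6:  p_1=6·12+1=73,  q_1=6·1+0=6
(x₁, y₁) = (73, 6);  73² − 148·6² = 1 ✓

73 6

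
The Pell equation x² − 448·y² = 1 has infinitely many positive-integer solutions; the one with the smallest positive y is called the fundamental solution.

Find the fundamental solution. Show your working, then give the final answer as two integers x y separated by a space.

127 6

√448 → a₀=21, period (6,42); ℓ=2 even so k=1
k=0  a_k=21  p_k/q_k = 21/1
k=1  a_k=6  p_k/q_k = 127/6
(x₁, y₁) = (127, 6);  127² − 448·6² = 1 ✓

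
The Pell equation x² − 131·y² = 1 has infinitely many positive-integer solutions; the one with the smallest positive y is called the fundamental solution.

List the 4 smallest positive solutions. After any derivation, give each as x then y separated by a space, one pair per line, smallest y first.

√131 = [11; 2,4,11,4,2,22, …], period ℓ=6 (even) → k=5
k=0  a_k=11  p_k/q_k = 11/1
k=1  a_k=2  p_k/q_k = 23/2
k=2  a_k=4  p_k/q_k = 103/9
k=3  a_k=11  p_k/q_k = 1156/101
k=4  a_k=4  p_k/q_k = 4727/413
k=5  a_k=2  p_k/q_k = 10610/927
fundamental: x₁=10610, y₁=927  (since 112572100 − 131·859329 = 1)
(10610+927√131)^2 = 225144199 + 19670940√131
(10610+927√131)^3 = 4777559892170 + 417417345873√131
(10610+927√131)^4 = 101379820686703201 + 8857596059754120√131

10610 927
225144199 19670940
4777559892170 417417345873
101379820686703201 8857596059754120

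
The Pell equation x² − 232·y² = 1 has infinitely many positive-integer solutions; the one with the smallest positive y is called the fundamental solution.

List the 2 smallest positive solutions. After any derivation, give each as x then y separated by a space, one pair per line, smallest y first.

19603 1287
768555217 50458122

√232 = [15; 4,3,7,3,4,30, …], period ℓ=6 (even) → k=5
k=0  a_k=15  p_k/q_k = 15/1
k=1  a_k=4  p_k/q_k = 61/4
k=2  a_k=3  p_k/q_k = 198/13
k=3  a_k=7  p_k/q_k = 1447/95
k=4  a_k=3  p_k/q_k = 4539/298
k=5  a_k=4  p_k/q_k = 19603/1287
fundamental: x₁=19603, y₁=1287  (since 384277609 − 232·1656369 = 1)
(x_2, y_2) = (19603·19603 + 232·1287·1287, 19603·1287 + 1287·19603) = (768555217, 50458122)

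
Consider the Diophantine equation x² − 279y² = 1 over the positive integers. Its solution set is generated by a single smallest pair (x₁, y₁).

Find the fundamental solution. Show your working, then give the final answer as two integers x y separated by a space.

1520 91

[16; 1,2,2,1,2,2,1,32] for √279; ℓ=8 ⇒ convergent index 7
i=0: a=16 ⇒ p=16, q=1
i=1: a=1 ⇒ p=17, q=1
i=2: a=2 ⇒ p=50, q=3
…
i=4: a=1 ⇒ p=167, q=10
…
i=6: a=2 ⇒ p=1069, q=64
i=7: a=1 ⇒ p=1520, q=91
fundamental: x₁=1520, y₁=91  (since 2310400 − 279·8281 = 1)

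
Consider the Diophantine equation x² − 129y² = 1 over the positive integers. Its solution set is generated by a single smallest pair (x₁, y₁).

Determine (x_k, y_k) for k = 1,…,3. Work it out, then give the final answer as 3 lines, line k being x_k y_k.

16855 1484
568182049 50025640
19153416854935 1686364322916

[11; 2,1,3,1,6,1,3,1,2,22] for √129; ℓ=10 ⇒ convergent index 9
step 0: (11, 1)  from 11·(1,0) + (0,1)
…
step 4: (159, 14)  from 1·(125,11) + (34,3)
step 5: (1079, 95)  from 6·(159,14) + (125,11)
step 6: (1238, 109)  from 1·(1079,95) + (159,14)
…
step 8: (6031, 531)  from 1·(4793,422) + (1238,109)
step 9: (16855, 1484)  from 2·(6031,531) + (4793,422)
fundamental: x₁=16855, y₁=1484  (since 284091025 − 129·2202256 = 1)
k=2:  x_2 = 16855·16855+129·1484·1484 = 568182049,  y_2 = 16855·1484+1484·16855 = 50025640
k=3:  x_3 = 16855·568182049+129·1484·50025640 = 19153416854935,  y_3 = 16855·50025640+1484·568182049 = 1686364322916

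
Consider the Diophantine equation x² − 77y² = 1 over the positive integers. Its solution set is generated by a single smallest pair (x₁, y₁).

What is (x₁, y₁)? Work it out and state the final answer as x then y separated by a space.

d=77: √d = [8; 1,3,2,3,1,16] (ℓ=6, even), read p_5/q_5
step 0: (8, 1)  from 8·(1,0) + (0,1)
step 1: (9, 1)  from 1·(8,1) + (1,0)
…
step 3: (79, 9)  from 2·(35,4) + (9,1)
step 4: (272, 31)  from 3·(79,9) + (35,4)
step 5: (351, 40)  from 1·(272,31) + (79,9)
fundamental: x₁=351, y₁=40  (since 123201 − 77·1600 = 1)

351 40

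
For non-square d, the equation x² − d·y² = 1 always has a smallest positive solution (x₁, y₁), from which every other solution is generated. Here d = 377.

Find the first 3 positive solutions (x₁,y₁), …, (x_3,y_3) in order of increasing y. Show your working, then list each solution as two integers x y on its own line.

233 12
108577 5592
50596649 2605860

√377 = [19; 2,2,2,38, …], period ℓ=4 (even) → k=3
step 0: (19, 1)  from 19·(1,0) + (0,1)
…
step 2: (97, 5)  from 2·(39,2) + (19,1)
step 3: (233, 12)  from 2·(97,5) + (39,2)
fundamental: x₁=233, y₁=12  (since 54289 − 377·144 = 1)
k=2:  x_2 = 233·233+377·12·12 = 108577,  y_2 = 233·12+12·233 = 5592
k=3:  x_3 = 233·108577+377·12·5592 = 50596649,  y_3 = 233·5592+12·108577 = 2605860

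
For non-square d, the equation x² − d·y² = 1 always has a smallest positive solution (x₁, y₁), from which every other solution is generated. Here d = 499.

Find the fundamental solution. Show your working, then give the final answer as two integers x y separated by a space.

4490 201

d=499: √d = [22; 2,1,21,1,2,44] (ℓ=6, even), read p_5/q_5
k=0  a_k=22  p_k/q_k = 22/1
k=1  a_k=2  p_k/q_k = 45/2
…
k=3  a_k=21  p_k/q_k = 1452/65
k=4  a_k=1  p_k/q_k = 1519/68
k=5  a_k=2  p_k/q_k = 4490/201
→ (4490, 201).  Check: 4490²=20160100, 499·201²=20160099, difference 1.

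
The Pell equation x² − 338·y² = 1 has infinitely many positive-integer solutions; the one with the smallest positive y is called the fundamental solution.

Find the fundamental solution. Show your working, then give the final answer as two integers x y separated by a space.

√338 → a₀=18, period (2,1,1,2,36); ℓ=5 odd so k=9
k=0  a_k=18  p_k/q_k = 18/1
k=1  a_k=2  p_k/q_k = 37/2
k=2  a_k=1  p_k/q_k = 55/3
k=3  a_k=1  p_k/q_k = 92/5
k=4  a_k=2  p_k/q_k = 239/13
k=5  a_k=36  p_k/q_k = 8696/473
k=6  a_k=2  p_k/q_k = 17631/959
…
k=8  a_k=1  p_k/q_k = 43958/2391
k=9  a_k=2  p_k/q_k = 114243/6214
(x₁, y₁) = (114243, 6214);  114243² − 338·6214² = 1 ✓

114243 6214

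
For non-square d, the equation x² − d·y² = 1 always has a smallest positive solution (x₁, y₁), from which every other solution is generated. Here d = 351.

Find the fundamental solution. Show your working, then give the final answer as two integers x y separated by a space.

62425 3332

[18; 1,2,1,3,2,2,2,3,1,2,1,36] for √351; ℓ=12 ⇒ convergent index 11
i=0: a=18 ⇒ p=18, q=1
…
i=10: a=2 ⇒ p=45882, q=2449
i=11: a=1 ⇒ p=62425, q=3332
→ (62425, 3332).  Check: 62425²=3896880625, 351·3332²=3896880624, difference 1.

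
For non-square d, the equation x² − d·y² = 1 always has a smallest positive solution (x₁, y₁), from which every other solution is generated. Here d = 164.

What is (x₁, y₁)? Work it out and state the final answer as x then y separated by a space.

2049 160

d=164: √d = [12; 1,4,6,4,1,24] (ℓ=6, even), read p_5/q_5
i=0: a=12 ⇒ p=12, q=1
…
i=2: a=4 ⇒ p=64, q=5
i=3: a=6 ⇒ p=397, q=31
i=4: a=4 ⇒ p=1652, q=129
i=5: a=1 ⇒ p=2049, q=160
→ (2049, 160).  Check: 2049²=4198401, 164·160²=4198400, difference 1.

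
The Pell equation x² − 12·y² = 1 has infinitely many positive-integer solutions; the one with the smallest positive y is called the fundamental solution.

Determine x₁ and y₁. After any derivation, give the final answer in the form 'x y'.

√12 → a₀=3, period (2,6); ℓ=2 even so k=1
k=0  a_k=3  p_k/q_k = 3/1
k=1  a_k=2  p_k/q_k = 7/2
(x₁, y₁) = (7, 2);  7² − 12·2² = 1 ✓

7 2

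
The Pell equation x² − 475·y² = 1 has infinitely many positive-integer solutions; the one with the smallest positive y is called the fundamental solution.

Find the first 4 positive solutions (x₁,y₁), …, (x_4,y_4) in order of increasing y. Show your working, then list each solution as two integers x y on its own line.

57799 2652
6681448801 306565896
772362118440199 35438404443156
89283516160768675201 4096608676513381392

d=475: √d = [21; 1,3,1,6,2,6,1,3,1,42] (ℓ=10, even), read p_9/q_9
k=0  a_k=21  p_k/q_k = 21/1
k=1  a_k=1  p_k/q_k = 22/1
k=2  a_k=3  p_k/q_k = 87/4
k=3  a_k=1  p_k/q_k = 109/5
k=4  a_k=6  p_k/q_k = 741/34
k=5  a_k=2  p_k/q_k = 1591/73
k=6  a_k=6  p_k/q_k = 10287/472
k=7  a_k=1  p_k/q_k = 11878/545
k=8  a_k=3  p_k/q_k = 45921/2107
k=9  a_k=1  p_k/q_k = 57799/2652
(x₁, y₁) = (57799, 2652);  57799² − 475·2652² = 1 ✓
n=2: (57799,2652)∘(57799,2652) = (57799·57799+475·2652·2652, 57799·2652+2652·57799) = (6681448801,306565896)
n=3: (6681448801,306565896)∘(57799,2652) = (57799·6681448801+475·2652·306565896, 57799·306565896+2652·6681448801) = (772362118440199,35438404443156)
n=4: (772362118440199,35438404443156)∘(57799,2652) = (57799·772362118440199+475·2652·35438404443156, 57799·35438404443156+2652·772362118440199) = (89283516160768675201,4096608676513381392)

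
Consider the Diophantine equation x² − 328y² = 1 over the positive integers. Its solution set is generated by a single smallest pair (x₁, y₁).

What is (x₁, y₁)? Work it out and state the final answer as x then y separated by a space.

163 9

[18; 9,36] for √328; ℓ=2 ⇒ convergent index 1
k=0  a_k=18  p_k/q_k = 18/1
k=1  a_k=9  p_k/q_k = 163/9
fundamental: x₁=163, y₁=9  (since 26569 − 328·81 = 1)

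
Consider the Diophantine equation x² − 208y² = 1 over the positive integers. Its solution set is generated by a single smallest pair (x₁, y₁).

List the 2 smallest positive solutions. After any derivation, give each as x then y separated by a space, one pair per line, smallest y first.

649 45
842401 58410

√208 = [14; 2,2,1,2,2,28, …], period ℓ=6 (even) → k=5
a_0=14:  p_0=14·1+0=14,  q_0=14·0+1=1
a_1=2:  p_1=2·14+1=29,  q_1=2·1+0=2
a_2=2:  p_2=2·29+14=72,  q_2=2·2+1=5
a_3=1:  p_3=1·72+29=101,  q_3=1·5+2=7
a_4=2:  p_4=2·101+72=274,  q_4=2·7+5=19
a_5=2:  p_5=2·274+101=649,  q_5=2·19+7=45
(x₁, y₁) = (649, 45);  649² − 208·45² = 1 ✓
n=2: (649,45)∘(649,45) = (649·649+208·45·45, 649·45+45·649) = (842401,58410)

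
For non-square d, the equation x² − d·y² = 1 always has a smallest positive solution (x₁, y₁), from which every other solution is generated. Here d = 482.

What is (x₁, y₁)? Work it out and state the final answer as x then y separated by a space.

483 22

√482 = [21; 1,20,1,42, …], period ℓ=4 (even) → k=3
k=0  a_k=21  p_k/q_k = 21/1
…
k=2  a_k=20  p_k/q_k = 461/21
k=3  a_k=1  p_k/q_k = 483/22
(x₁, y₁) = (483, 22);  483² − 482·22² = 1 ✓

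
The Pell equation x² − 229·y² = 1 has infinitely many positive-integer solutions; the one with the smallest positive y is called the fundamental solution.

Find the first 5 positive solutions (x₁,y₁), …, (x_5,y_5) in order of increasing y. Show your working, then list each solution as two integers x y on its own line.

√229 = [15; 7,1,1,7,30, …], period ℓ=5 (odd) → k=9
step 0: (15, 1)  from 15·(1,0) + (0,1)
step 1: (106, 7)  from 7·(15,1) + (1,0)
…
step 4: (1710, 113)  from 7·(227,15) + (121,8)
…
step 7: (413926, 27353)  from 1·(362399,23948) + (51527,3405)
step 8: (776325, 51301)  from 1·(413926,27353) + (362399,23948)
step 9: (5848201, 386460)  from 7·(776325,51301) + (413926,27353)
→ (5848201, 386460).  Check: 5848201²=34201454936401, 229·386460²=34201454936400, difference 1.
(x_2, y_2) = (5848201·5848201 + 229·386460·386460, 5848201·386460 + 386460·5848201) = (68402909872801, 4520191516920)
(x_3, y_3) = (5848201·68402909872801 + 229·386460·4520191516920, 5848201·4520191516920 + 386460·68402909872801) = (800067931842043513801, 52869977098885735380)
(x_4, y_4) = (5848201·800067931842043513801 + 229·386460·52869977098885735380, 5848201·52869977098885735380 + 386460·800067931842043513801) = (9357916158133073035999171201, 618388505879356792878585840)
(x_5, y_5) = (5848201·9357916158133073035999171201 + 229·386460·618388505879356792878585840, 5848201·618388505879356792878585840 + 386460·9357916158133073035999171201) = (109453949267819191656474935990205001, 7232920556944267680961578290412300)

5848201 386460
68402909872801 4520191516920
800067931842043513801 52869977098885735380
9357916158133073035999171201 618388505879356792878585840
109453949267819191656474935990205001 7232920556944267680961578290412300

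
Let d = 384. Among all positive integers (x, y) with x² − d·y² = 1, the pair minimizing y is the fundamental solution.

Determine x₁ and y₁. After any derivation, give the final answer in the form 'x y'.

√384 → a₀=19, period (1,1,2,9,2,1,1,38); ℓ=8 even so k=7
k=0  a_k=19  p_k/q_k = 19/1
…
k=6  a_k=1  p_k/q_k = 2861/146
k=7  a_k=1  p_k/q_k = 4801/245
(x₁, y₁) = (4801, 245);  4801² − 384·245² = 1 ✓

4801 245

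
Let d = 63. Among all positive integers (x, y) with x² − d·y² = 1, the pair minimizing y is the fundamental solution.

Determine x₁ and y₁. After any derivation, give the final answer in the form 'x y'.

8 1

d=63: √d = [7; 1,14] (ℓ=2, even), read p_1/q_1
k=0  a_k=7  p_k/q_k = 7/1
k=1  a_k=1  p_k/q_k = 8/1
fundamental: x₁=8, y₁=1  (since 64 − 63·1 = 1)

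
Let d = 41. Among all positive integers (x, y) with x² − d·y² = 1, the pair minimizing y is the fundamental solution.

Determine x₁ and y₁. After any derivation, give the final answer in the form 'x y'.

2049 320

d=41: √d = [6; 2,2,12] (ℓ=3, odd), read p_5/q_5
a_0=6:  p_0=6·1+0=6,  q_0=6·0+1=1
…
a_4=2:  p_4=2·397+32=826,  q_4=2·62+5=129
a_5=2:  p_5=2·826+397=2049,  q_5=2·129+62=320
fundamental: x₁=2049, y₁=320  (since 4198401 − 41·102400 = 1)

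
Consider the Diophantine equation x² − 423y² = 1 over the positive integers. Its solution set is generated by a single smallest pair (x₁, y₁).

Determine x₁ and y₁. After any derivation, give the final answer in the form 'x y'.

[20; 1,1,3,4,3,1,1,40] for √423; ℓ=8 ⇒ convergent index 7
i=0: a=20 ⇒ p=20, q=1
i=1: a=1 ⇒ p=21, q=1
i=2: a=1 ⇒ p=41, q=2
i=3: a=3 ⇒ p=144, q=7
i=4: a=4 ⇒ p=617, q=30
i=5: a=3 ⇒ p=1995, q=97
i=6: a=1 ⇒ p=2612, q=127
i=7: a=1 ⇒ p=4607, q=224
→ (4607, 224).  Check: 4607²=21224449, 423·224²=21224448, difference 1.

4607 224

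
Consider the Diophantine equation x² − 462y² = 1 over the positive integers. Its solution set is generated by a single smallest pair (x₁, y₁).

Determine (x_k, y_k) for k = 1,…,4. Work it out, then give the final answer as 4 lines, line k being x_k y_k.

43 2
3697 172
317899 14790
27335617 1271768

√462 = [21; 2,42, …], period ℓ=2 (even) → k=1
i=0: a=21 ⇒ p=21, q=1
i=1: a=2 ⇒ p=43, q=2
fundamental: x₁=43, y₁=2  (since 1849 − 462·4 = 1)
n=2: (43,2)∘(43,2) = (43·43+462·2·2, 43·2+2·43) = (3697,172)
n=3: (3697,172)∘(43,2) = (43·3697+462·2·172, 43·172+2·3697) = (317899,14790)
n=4: (317899,14790)∘(43,2) = (43·317899+462·2·14790, 43·14790+2·317899) = (27335617,1271768)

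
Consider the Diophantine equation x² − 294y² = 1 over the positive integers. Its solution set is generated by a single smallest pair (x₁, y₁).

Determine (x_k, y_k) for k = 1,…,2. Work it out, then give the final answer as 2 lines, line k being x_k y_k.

d=294: √d = [17; 6,1,4,1,6,34] (ℓ=6, even), read p_5/q_5
k=0  a_k=17  p_k/q_k = 17/1
k=1  a_k=6  p_k/q_k = 103/6
…
k=3  a_k=4  p_k/q_k = 583/34
k=4  a_k=1  p_k/q_k = 703/41
k=5  a_k=6  p_k/q_k = 4801/280
(x₁, y₁) = (4801, 280);  4801² − 294·280² = 1 ✓
n=2: (4801,280)∘(4801,280) = (4801·4801+294·280·280, 4801·280+280·4801) = (46099201,2688560)

4801 280
46099201 2688560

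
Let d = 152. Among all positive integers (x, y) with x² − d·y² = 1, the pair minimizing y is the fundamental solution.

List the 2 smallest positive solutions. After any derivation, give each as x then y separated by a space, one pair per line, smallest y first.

37 3
2737 222

[12; 3,24] for √152; ℓ=2 ⇒ convergent index 1
i=0: a=12 ⇒ p=12, q=1
i=1: a=3 ⇒ p=37, q=3
(x₁, y₁) = (37, 3);  37² − 152·3² = 1 ✓
(x_2, y_2) = (37·37 + 152·3·3, 37·3 + 3·37) = (2737, 222)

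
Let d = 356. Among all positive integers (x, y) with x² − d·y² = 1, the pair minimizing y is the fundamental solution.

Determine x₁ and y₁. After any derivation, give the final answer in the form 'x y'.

[18; 1,6,1,1,2,…,6,1,36] for √356; ℓ=14 ⇒ convergent index 13
k=0  a_k=18  p_k/q_k = 18/1
k=1  a_k=1  p_k/q_k = 19/1
…
k=3  a_k=1  p_k/q_k = 151/8
k=4  a_k=1  p_k/q_k = 283/15
…
k=10  a_k=1  p_k/q_k = 37868/2007
…
k=12  a_k=6  p_k/q_k = 433982/23001
k=13  a_k=1  p_k/q_k = 500001/26500
→ (500001, 26500).  Check: 500001²=250001000001, 356·26500²=250001000000, difference 1.

500001 26500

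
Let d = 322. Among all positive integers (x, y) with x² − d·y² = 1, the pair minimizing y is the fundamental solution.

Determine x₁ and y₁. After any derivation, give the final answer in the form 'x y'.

√322 = [17; 1,16,1,34, …], period ℓ=4 (even) → k=3
i=0: a=17 ⇒ p=17, q=1
…
i=2: a=16 ⇒ p=305, q=17
i=3: a=1 ⇒ p=323, q=18
fundamental: x₁=323, y₁=18  (since 104329 − 322·324 = 1)

323 18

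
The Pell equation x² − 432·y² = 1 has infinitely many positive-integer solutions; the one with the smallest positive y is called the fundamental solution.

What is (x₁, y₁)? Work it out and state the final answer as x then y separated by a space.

1351 65

[20; 1,3,1,1,1,3,1,40] for √432; ℓ=8 ⇒ convergent index 7
a_0=20:  p_0=20·1+0=20,  q_0=20·0+1=1
…
a_2=3:  p_2=3·21+20=83,  q_2=3·1+1=4
a_3=1:  p_3=1·83+21=104,  q_3=1·4+1=5
a_4=1:  p_4=1·104+83=187,  q_4=1·5+4=9
a_5=1:  p_5=1·187+104=291,  q_5=1·9+5=14
a_6=3:  p_6=3·291+187=1060,  q_6=3·14+9=51
a_7=1:  p_7=1·1060+291=1351,  q_7=1·51+14=65
→ (1351, 65).  Check: 1351²=1825201, 432·65²=1825200, difference 1.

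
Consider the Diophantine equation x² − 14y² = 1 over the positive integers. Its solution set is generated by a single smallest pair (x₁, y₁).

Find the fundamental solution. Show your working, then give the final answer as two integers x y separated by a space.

d=14: √d = [3; 1,2,1,6] (ℓ=4, even), read p_3/q_3
a_0=3:  p_0=3·1+0=3,  q_0=3·0+1=1
a_1=1:  p_1=1·3+1=4,  q_1=1·1+0=1
a_2=2:  p_2=2·4+3=11,  q_2=2·1+1=3
a_3=1:  p_3=1·11+4=15,  q_3=1·3+1=4
(x₁, y₁) = (15, 4);  15² − 14·4² = 1 ✓

15 4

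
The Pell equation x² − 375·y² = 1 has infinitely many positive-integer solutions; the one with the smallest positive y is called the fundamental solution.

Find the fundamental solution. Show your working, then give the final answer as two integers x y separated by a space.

d=375: √d = [19; 2,1,2,1,5,1,2,1,2,38] (ℓ=10, even), read p_9/q_9
a_0=19:  p_0=19·1+0=19,  q_0=19·0+1=1
…
a_2=1:  p_2=1·39+19=58,  q_2=1·2+1=3
a_3=2:  p_3=2·58+39=155,  q_3=2·3+2=8
…
a_7=2:  p_7=2·1433+1220=4086,  q_7=2·74+63=211
a_8=1:  p_8=1·4086+1433=5519,  q_8=1·211+74=285
a_9=2:  p_9=2·5519+4086=15124,  q_9=2·285+211=781
fundamental: x₁=15124, y₁=781  (since 228735376 − 375·609961 = 1)

15124 781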